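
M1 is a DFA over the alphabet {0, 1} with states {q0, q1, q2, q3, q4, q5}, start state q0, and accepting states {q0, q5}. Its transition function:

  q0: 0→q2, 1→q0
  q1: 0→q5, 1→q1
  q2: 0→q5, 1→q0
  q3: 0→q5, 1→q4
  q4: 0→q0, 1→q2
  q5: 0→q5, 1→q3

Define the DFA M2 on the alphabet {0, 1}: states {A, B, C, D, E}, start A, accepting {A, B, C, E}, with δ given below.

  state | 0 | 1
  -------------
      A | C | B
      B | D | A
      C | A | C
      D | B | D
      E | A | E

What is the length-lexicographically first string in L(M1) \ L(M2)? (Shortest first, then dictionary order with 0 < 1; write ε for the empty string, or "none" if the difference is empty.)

The string 101 is accepted by M1 but not by M2.
No shorter string lies in the difference, and 101 is the lexicographically first length-3 string in L(M1) \ L(M2).

101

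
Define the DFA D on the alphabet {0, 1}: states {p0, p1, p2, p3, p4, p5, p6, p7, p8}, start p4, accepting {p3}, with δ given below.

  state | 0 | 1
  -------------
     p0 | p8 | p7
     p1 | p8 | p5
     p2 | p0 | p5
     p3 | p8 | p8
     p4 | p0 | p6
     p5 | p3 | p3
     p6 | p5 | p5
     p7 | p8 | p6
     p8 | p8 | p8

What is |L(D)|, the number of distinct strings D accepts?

The useful subgraph on states {p0, p3, p4, p5, p6, p7} is acyclic, so L(D) is finite; the longest accepting path visits 6 useful states, giving maximum string length 5.
Counting accepting paths from p4 by length: 4 of length 3, 4 of length 5. Total 8.

8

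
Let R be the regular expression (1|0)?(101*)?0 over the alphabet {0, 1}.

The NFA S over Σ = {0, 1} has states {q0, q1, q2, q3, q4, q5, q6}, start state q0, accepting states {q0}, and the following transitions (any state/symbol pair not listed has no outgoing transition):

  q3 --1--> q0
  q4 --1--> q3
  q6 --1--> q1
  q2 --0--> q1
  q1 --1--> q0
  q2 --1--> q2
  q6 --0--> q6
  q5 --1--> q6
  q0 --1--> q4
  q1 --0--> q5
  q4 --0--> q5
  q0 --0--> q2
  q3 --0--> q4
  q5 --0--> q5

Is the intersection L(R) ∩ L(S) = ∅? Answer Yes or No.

Yes

Converting the expression R to a DFA (subset construction, then merging equivalent states) gives the minimal DFA with states {r0, r1, r2, r3, r4, r5, r6, r7}, start state r0, accepting states {r1, r3, r5} and transitions r0: 0→r1, 1→r2; r1: 0→r3, 1→r4; r2: 0→r5, 1→r4; r3: 0→r6, 1→r6; r4: 0→r7, 1→r6; r5: 0→r3, 1→r7; r6: 0→r6, 1→r6; r7: 0→r3, 1→r7.
Exploring the product automaton R × S from the start pair (r0, q0), following both machines on each input symbol, reaches 23 state pairs: (r0, q0), (r1, q2), (r2, q4), (r3, q1), (r4, q2), (r5, q5), (r4, q3), (r6, q5), (r6, q0), (r7, q1), (r6, q2), (r3, q5), (r7, q6), (r7, q4), (r6, q6), (r6, q4), (r7, q0), (r6, q1), (r3, q6), (r7, q3), (r6, q3), (r3, q2), (r3, q4).
R accepts in {r1, r3, r5} and S accepts in {q0}; no reachable pair has both components accepting, so no string drives both machines to acceptance simultaneously and L(R) ∩ L(S) = ∅.
So no string is accepted by both, and the intersection is empty.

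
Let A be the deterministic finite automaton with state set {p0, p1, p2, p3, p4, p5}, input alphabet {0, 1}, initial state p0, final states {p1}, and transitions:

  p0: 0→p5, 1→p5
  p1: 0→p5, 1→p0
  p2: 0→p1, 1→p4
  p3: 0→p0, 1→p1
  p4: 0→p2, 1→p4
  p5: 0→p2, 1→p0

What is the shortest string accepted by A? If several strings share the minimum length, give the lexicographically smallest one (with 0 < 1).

A breadth-first search from p0 reaches an accepting state first via the path p0 → p5 → p2 → p1 on input 000.
No string of length < 3 is accepted (BFS exhausts all shorter strings without reaching an accepting state), and 000 is the lexicographically least accepting string of length 3.

000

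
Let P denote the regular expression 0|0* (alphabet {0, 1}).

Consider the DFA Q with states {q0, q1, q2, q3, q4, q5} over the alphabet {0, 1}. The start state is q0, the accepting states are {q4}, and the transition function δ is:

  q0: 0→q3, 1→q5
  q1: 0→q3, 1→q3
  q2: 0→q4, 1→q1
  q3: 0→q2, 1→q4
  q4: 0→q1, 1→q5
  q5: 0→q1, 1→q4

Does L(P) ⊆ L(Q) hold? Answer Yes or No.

The empty string ε is in L(P) but not in L(Q).
So L(P) ⊄ L(Q).

No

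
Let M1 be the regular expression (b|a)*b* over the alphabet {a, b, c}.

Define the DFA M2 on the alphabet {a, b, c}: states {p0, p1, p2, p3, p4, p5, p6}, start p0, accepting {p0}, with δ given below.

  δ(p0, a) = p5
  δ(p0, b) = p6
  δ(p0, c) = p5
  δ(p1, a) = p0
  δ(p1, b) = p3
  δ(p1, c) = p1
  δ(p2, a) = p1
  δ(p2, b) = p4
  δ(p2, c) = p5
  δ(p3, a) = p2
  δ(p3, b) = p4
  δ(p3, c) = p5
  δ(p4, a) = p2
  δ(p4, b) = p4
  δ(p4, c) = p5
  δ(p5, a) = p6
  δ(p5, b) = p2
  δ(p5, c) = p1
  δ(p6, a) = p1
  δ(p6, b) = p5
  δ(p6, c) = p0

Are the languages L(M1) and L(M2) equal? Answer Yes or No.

No

The string a is accepted by M1 but rejected by M2.
So L(M1) ≠ L(M2).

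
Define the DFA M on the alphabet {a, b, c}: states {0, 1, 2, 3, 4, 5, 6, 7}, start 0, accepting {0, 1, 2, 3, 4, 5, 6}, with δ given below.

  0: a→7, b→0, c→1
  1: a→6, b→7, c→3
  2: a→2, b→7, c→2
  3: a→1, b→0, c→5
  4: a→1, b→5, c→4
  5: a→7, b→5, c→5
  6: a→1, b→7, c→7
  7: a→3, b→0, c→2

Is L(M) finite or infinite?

State 0 is reachable from the start and can reach an accepting state, and it lies on the cycle 0 → 0.
Traversing that cycle any number of times yields accepted strings of unbounded length, so the language is infinite.

infinite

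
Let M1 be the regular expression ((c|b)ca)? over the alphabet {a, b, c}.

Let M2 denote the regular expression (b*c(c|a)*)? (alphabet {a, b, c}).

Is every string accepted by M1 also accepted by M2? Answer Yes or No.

Converting the expression M1 to a DFA (subset construction, then merging equivalent states) gives the minimal DFA with states {r0, r1, r2, r3, r4}, start state r0, accepting states {r0, r4} and transitions r0: a→r1, b→r2, c→r2; r1: a→r1, b→r1, c→r1; r2: a→r1, b→r1, c→r3; r3: a→r4, b→r1, c→r1; r4: a→r1, b→r1, c→r1.
Converting the expression M2 to a DFA (subset construction, then merging equivalent states) gives the minimal DFA with states {t0, t1, t2, t3}, start state t0, accepting states {t0, t3} and transitions t0: a→t1, b→t2, c→t3; t1: a→t1, b→t1, c→t1; t2: a→t1, b→t2, c→t3; t3: a→t3, b→t1, c→t3.
Exploring the product automaton M1 × M2 from the start pair (r0, t0), following both machines on each input symbol, reaches 8 state pairs: (r0, t0), (r1, t1), (r2, t2), (r2, t3), (r1, t2), (r3, t3), (r1, t3), (r4, t3).
M1 accepts in {r0, r4} and M2 accepts in {t0, t3}. The reachable pairs whose M1-component is accepting are (r0, t0), (r4, t3); in each of them the M2-component is accepting too, so the product for L(M1) \ L(M2) (M1-component accepting, M2-component rejecting) has no reachable accepting pair and the difference is empty.
Hence every string in L(M1) is also in L(M2).

Yes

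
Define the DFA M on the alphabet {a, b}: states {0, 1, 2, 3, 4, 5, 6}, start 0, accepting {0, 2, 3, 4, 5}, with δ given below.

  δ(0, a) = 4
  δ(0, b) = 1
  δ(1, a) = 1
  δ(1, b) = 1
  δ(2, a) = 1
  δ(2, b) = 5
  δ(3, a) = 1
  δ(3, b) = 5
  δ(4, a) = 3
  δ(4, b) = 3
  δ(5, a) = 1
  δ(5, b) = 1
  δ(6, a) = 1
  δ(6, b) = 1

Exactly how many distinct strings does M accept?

6

The useful subgraph on states {0, 3, 4, 5} is acyclic, so L(M) is finite; the longest accepting path visits 4 useful states, giving maximum string length 3.
Counting accepting paths from 0 by length: 1 of length 0, 1 of length 1, 2 of length 2, 2 of length 3. Total 6.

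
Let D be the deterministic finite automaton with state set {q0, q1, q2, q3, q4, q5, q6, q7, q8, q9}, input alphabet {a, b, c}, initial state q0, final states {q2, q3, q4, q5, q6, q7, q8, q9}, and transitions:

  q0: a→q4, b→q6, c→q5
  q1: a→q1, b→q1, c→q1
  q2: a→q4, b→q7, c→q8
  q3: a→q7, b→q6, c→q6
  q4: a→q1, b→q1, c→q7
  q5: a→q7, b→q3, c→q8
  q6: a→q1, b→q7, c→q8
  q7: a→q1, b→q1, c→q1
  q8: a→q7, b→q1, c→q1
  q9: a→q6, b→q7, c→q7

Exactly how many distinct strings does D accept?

20

The useful subgraph on states {q0, q3, q4, q5, q6, q7, q8} is acyclic, so L(D) is finite; the longest accepting path visits 6 useful states, giving maximum string length 5.
Counting accepting paths from q0 by length: 3 of length 1, 6 of length 2, 5 of length 3, 4 of length 4, 2 of length 5. Total 20.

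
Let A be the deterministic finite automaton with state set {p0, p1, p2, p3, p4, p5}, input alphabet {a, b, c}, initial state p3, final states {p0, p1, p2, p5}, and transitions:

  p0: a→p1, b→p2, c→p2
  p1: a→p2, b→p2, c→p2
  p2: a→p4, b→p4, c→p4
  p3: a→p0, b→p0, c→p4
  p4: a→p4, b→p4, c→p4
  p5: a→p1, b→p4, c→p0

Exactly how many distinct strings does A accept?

The useful subgraph on states {p0, p1, p2, p3} is acyclic, so L(A) is finite; the longest accepting path visits 4 useful states, giving maximum string length 3.
Counting accepting paths from p3 by length: 2 of length 1, 6 of length 2, 6 of length 3. Total 14.

14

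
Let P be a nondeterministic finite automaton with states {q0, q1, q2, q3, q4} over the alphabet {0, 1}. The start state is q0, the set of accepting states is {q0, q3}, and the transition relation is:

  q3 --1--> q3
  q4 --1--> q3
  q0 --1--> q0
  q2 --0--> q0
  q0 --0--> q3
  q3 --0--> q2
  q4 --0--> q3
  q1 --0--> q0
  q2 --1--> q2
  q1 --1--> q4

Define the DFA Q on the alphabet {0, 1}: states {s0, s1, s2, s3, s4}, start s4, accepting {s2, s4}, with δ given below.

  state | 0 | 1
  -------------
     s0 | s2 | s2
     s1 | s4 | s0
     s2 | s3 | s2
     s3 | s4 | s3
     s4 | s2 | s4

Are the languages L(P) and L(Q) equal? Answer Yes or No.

Exploring the product automaton P × Q from the start pair (q0, s4), following both machines on each input symbol, reaches 3 state pairs: (q0, s4), (q3, s2), (q2, s3).
P accepts in {q0, q3} and Q accepts in {s2, s4}. In every reachable pair the two components are either both accepting — (q0, s4), (q3, s2) — or both non-accepting, so no string is accepted by exactly one of the machines: L(P) \ L(Q) and L(Q) \ L(P) are both empty.
Hence every string is accepted by P iff it is accepted by Q, and the two languages coincide.

Yes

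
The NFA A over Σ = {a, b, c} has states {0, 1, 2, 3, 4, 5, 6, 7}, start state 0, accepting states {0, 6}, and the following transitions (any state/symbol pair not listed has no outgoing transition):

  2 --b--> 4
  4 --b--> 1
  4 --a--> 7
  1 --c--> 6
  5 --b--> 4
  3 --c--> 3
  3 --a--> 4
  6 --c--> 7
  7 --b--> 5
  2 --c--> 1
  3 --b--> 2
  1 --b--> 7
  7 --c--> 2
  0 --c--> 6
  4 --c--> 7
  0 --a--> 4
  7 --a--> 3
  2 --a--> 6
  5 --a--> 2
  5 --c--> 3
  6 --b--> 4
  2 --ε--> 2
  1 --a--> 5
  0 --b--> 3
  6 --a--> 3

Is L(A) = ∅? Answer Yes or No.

No

The empty string ε is accepted: the run 0 ends in the accepting state 0.
Since at least one string is accepted, L(A) is not empty.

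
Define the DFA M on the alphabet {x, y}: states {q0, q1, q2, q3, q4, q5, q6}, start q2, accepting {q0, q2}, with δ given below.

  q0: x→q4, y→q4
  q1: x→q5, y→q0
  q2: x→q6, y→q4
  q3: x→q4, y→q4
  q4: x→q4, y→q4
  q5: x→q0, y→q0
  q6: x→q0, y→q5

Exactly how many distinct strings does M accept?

The useful subgraph on states {q0, q2, q5, q6} is acyclic, so L(M) is finite; the longest accepting path visits 4 useful states, giving maximum string length 3.
Counting accepting paths from q2 by length: 1 of length 0, 1 of length 2, 2 of length 3. Total 4.

4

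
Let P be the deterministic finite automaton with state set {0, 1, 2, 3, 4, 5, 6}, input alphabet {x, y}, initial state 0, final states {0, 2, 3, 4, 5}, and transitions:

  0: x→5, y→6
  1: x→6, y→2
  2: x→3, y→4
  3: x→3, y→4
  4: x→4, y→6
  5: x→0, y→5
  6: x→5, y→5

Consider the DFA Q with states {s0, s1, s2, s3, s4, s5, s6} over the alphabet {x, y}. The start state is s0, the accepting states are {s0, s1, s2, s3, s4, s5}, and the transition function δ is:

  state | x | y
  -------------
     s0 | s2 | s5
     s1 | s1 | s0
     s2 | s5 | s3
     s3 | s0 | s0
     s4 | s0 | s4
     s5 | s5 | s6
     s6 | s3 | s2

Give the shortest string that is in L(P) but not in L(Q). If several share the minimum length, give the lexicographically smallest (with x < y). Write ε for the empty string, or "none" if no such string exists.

yy

The string yy is accepted by P but not by Q.
No shorter string lies in the difference, and yy is the lexicographically first length-2 string in L(P) \ L(Q).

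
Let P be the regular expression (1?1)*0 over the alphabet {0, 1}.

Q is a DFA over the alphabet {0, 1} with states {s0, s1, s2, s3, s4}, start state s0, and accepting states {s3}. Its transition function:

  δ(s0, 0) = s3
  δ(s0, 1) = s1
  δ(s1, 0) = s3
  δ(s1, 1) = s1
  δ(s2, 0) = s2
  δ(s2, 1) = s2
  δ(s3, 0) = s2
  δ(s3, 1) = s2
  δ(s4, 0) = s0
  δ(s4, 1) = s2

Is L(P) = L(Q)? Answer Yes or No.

Yes

Converting the expression P to a DFA (subset construction, then merging equivalent states) gives the minimal DFA with states {p0, p1, p2}, start state p0, accepting states {p1} and transitions p0: 0→p1, 1→p0; p1: 0→p2, 1→p2; p2: 0→p2, 1→p2.
Exploring the product automaton P × Q from the start pair (p0, s0), following both machines on each input symbol, reaches 4 state pairs: (p0, s0), (p1, s3), (p0, s1), (p2, s2).
P accepts in {p1} and Q accepts in {s3}. In every reachable pair the two components are either both accepting — (p1, s3) — or both non-accepting, so no string is accepted by exactly one of the machines: L(P) \ L(Q) and L(Q) \ L(P) are both empty.
Hence every string is accepted by P iff it is accepted by Q, and the two languages coincide.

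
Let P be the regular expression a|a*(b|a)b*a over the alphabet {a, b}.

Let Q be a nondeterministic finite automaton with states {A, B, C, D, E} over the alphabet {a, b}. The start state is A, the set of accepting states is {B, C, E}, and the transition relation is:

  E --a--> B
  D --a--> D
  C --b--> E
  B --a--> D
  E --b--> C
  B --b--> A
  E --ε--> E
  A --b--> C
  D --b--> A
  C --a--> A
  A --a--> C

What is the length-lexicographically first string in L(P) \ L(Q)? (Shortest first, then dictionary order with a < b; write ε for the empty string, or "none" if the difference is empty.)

The string aa is accepted by P but not by Q.
No shorter string lies in the difference, and aa is the lexicographically first length-2 string in L(P) \ L(Q).

aa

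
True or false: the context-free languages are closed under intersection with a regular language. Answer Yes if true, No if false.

Yes

Run a PDA for the context-free language and a DFA for the regular one in parallel (product of finite controls, the PDA's stack unchanged, the DFA advancing only on input moves); the product PDA accepts exactly the intersection. (Intersection of two CFLs, by contrast, can fail to be context-free.)
So the context-free languages are closed under intersection with a regular language.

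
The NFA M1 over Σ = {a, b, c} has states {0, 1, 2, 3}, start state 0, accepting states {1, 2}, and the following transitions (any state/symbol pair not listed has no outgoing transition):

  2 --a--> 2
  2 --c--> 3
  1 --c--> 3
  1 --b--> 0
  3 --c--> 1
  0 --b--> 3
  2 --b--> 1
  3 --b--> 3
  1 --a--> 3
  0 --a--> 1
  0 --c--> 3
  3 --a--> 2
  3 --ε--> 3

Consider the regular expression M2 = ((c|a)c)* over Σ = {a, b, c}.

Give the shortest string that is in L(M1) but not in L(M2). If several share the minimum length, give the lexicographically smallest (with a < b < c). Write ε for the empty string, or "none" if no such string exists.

a

The string a is accepted by M1 but not by M2.
No shorter string lies in the difference, and a is the lexicographically first length-1 string in L(M1) \ L(M2).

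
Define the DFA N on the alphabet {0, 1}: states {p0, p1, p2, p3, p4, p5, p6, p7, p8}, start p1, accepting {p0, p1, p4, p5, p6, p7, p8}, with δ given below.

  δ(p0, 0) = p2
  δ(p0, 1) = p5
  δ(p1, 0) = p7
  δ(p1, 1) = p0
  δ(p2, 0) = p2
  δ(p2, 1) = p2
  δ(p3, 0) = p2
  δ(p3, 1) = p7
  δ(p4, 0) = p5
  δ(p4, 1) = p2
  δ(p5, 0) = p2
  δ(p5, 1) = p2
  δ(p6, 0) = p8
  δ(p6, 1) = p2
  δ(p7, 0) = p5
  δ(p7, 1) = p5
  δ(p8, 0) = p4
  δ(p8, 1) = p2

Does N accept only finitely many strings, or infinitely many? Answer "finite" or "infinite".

The useful states (reachable from p1 and able to reach an accepting state) are {p0, p1, p5, p7}.
Restricted to these states the transition graph has no cycle, so every accepting path has bounded length and L is finite.

finite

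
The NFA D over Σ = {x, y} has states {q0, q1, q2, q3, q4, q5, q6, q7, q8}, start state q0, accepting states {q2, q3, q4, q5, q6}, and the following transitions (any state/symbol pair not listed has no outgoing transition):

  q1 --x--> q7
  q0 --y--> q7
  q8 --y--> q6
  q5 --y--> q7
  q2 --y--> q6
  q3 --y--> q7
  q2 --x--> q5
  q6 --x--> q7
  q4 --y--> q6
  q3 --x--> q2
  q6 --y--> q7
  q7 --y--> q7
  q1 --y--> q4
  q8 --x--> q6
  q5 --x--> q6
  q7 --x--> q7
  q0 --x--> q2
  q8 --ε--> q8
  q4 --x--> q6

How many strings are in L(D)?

The useful subgraph on states {q0, q2, q5, q6} is acyclic, so L(D) is finite; the longest accepting path visits 4 useful states, giving maximum string length 3.
Counting accepting paths from q0 by length: 1 of length 1, 2 of length 2, 1 of length 3. Total 4.

4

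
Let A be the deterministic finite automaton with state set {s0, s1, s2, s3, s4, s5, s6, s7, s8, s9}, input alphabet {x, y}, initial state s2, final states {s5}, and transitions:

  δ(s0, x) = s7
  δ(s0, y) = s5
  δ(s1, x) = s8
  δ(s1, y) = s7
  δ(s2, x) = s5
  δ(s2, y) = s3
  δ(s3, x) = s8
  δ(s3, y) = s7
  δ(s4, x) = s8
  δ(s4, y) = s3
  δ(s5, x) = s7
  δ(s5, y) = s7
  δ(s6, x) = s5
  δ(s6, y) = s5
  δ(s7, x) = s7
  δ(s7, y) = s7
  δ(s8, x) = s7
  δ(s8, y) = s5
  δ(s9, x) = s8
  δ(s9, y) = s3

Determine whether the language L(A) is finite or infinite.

The useful states (reachable from s2 and able to reach an accepting state) are {s2, s3, s5, s8}.
Restricted to these states the transition graph has no cycle, so every accepting path has bounded length and L is finite.

finite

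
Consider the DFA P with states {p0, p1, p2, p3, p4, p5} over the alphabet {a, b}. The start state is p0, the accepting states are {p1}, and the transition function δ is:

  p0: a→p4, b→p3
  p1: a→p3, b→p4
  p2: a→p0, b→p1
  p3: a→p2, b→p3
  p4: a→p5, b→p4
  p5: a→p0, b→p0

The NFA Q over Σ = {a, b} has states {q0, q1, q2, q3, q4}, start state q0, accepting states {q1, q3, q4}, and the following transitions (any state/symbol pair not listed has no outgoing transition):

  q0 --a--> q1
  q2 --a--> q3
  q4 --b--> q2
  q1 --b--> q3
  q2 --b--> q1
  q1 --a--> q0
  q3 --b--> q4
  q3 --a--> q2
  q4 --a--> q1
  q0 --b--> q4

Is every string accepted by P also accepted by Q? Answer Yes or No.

Exploring the product automaton P × Q from the start pair (p0, q0), following both machines on each input symbol, reaches 26 state pairs: (p0, q0), (p4, q1), (p3, q4), (p5, q0), (p4, q3), (p2, q1), (p3, q2), (p0, q1), (p0, q4), (p5, q2), (p4, q4), (p1, q3), (p2, q3), (p3, q1), (p4, q0), (p3, q3), (p0, q3), (p5, q1), (p4, q2), (p0, q2), (p1, q4), (p2, q0), (p2, q2), (p5, q3), (p1, q1), (p3, q0).
P accepts in {p1} and Q accepts in {q1, q3, q4}. The reachable pairs whose P-component is accepting are (p1, q3), (p1, q4), (p1, q1); in each of them the Q-component is accepting too, so the product for L(P) \ L(Q) (P-component accepting, Q-component rejecting) has no reachable accepting pair and the difference is empty.
Hence every string in L(P) is also in L(Q).

Yes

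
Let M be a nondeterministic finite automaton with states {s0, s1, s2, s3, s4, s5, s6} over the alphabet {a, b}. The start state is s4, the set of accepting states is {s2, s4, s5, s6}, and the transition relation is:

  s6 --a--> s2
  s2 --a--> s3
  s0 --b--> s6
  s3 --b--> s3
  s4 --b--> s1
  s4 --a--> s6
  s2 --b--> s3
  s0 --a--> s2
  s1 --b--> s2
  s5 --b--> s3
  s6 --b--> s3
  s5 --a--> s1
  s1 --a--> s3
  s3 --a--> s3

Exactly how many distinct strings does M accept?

The useful subgraph on states {s1, s2, s4, s6} is acyclic, so L(M) is finite; the longest accepting path visits 3 useful states, giving maximum string length 2.
Counting accepting paths from s4 by length: 1 of length 0, 1 of length 1, 2 of length 2. Total 4.

4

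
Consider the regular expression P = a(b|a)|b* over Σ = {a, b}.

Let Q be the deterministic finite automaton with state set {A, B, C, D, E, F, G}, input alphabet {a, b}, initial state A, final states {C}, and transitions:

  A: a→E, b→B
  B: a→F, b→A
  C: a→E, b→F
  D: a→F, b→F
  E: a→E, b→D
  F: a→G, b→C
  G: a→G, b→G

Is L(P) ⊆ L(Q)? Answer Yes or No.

No

The empty string ε is in L(P) but not in L(Q).
So L(P) ⊄ L(Q).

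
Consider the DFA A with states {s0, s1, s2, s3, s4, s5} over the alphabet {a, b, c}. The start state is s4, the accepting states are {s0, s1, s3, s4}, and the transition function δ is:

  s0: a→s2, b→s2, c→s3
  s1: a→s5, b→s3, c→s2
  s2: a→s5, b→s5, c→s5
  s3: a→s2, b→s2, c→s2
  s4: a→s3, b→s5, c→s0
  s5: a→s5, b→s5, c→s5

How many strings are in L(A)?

The useful subgraph on states {s0, s3, s4} is acyclic, so L(A) is finite; the longest accepting path visits 3 useful states, giving maximum string length 2.
Counting accepting paths from s4 by length: 1 of length 0, 2 of length 1, 1 of length 2. Total 4.

4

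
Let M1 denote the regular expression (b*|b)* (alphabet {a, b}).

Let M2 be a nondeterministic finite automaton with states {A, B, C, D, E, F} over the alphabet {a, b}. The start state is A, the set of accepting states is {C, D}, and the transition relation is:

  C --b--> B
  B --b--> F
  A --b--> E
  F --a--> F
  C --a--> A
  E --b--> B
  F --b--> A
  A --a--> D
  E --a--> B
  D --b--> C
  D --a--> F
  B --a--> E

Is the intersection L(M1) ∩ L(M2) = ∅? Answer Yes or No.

Yes

Converting the expression M1 to a DFA (subset construction, then merging equivalent states) gives the minimal DFA with states {r0, r1}, start state r0, accepting states {r0} and transitions r0: a→r1, b→r0; r1: a→r1, b→r1.
Exploring the product automaton M1 × M2 from the start pair (r0, A), following both machines on each input symbol, reaches 10 state pairs: (r0, A), (r1, D), (r0, E), (r1, F), (r1, C), (r1, B), (r0, B), (r1, A), (r1, E), (r0, F).
M1 accepts in {r0} and M2 accepts in {C, D}; no reachable pair has both components accepting, so no string drives both machines to acceptance simultaneously and L(M1) ∩ L(M2) = ∅.
So no string is accepted by both, and the intersection is empty.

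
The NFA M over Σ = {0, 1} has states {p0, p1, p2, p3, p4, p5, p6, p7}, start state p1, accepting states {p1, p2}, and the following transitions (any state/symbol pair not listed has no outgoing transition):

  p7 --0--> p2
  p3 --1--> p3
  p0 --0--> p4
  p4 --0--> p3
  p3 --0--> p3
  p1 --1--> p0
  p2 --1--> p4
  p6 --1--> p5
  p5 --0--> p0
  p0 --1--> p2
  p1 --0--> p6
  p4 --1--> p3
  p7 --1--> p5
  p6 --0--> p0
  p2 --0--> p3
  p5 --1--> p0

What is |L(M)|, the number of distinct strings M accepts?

The useful subgraph on states {p0, p1, p2, p5, p6} is acyclic, so L(M) is finite; the longest accepting path visits 5 useful states, giving maximum string length 4.
Counting accepting paths from p1 by length: 1 of length 0, 1 of length 2, 1 of length 3, 2 of length 4. Total 5.

5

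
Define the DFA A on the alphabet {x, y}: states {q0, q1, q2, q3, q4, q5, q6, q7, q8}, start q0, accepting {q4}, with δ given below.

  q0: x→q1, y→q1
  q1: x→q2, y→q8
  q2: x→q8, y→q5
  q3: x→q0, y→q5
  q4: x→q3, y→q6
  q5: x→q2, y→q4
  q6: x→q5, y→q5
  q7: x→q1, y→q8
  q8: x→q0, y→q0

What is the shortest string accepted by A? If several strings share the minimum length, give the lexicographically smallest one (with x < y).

A breadth-first search from q0 reaches an accepting state first via the path q0 → q1 → q2 → q5 → q4 on input xxyy.
No string of length < 4 is accepted (BFS exhausts all shorter strings without reaching an accepting state), and xxyy is the lexicographically least accepting string of length 4.

xxyy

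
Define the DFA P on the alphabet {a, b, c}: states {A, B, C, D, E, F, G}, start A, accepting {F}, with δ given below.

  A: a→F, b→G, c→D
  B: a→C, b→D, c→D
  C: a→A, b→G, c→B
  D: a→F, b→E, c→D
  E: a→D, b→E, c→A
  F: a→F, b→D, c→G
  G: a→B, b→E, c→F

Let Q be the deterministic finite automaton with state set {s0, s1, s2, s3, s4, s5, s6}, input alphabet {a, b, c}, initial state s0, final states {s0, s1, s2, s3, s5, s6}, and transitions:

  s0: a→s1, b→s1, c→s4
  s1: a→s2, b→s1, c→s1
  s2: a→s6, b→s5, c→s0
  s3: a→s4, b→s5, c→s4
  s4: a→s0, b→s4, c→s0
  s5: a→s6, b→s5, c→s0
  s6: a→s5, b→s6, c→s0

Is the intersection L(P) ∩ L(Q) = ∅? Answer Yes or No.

The string a is accepted by both P and Q.
Hence L(P) ∩ L(Q) ≠ ∅.

No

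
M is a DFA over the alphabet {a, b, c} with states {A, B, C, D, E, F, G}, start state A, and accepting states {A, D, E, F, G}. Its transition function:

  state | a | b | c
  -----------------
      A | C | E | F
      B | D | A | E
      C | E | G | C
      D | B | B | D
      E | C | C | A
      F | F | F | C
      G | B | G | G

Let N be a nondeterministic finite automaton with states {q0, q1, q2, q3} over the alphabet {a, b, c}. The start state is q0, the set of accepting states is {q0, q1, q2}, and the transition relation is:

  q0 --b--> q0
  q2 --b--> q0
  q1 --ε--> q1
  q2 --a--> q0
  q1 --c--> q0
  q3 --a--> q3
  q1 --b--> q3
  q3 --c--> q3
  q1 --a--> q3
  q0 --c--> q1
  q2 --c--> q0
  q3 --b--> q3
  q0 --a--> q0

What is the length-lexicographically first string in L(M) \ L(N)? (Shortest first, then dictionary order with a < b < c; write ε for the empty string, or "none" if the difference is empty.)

The string ca is accepted by M but not by N.
No shorter string lies in the difference, and ca is the lexicographically first length-2 string in L(M) \ L(N).

ca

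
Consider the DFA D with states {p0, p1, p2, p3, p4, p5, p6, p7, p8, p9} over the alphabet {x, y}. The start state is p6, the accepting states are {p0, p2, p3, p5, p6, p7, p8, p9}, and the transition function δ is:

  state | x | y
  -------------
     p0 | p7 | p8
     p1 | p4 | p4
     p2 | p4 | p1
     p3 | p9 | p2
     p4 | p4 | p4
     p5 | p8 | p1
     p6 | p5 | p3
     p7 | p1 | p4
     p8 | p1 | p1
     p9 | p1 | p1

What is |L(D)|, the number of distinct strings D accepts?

6

The useful subgraph on states {p2, p3, p5, p6, p8, p9} is acyclic, so L(D) is finite; the longest accepting path visits 3 useful states, giving maximum string length 2.
Counting accepting paths from p6 by length: 1 of length 0, 2 of length 1, 3 of length 2. Total 6.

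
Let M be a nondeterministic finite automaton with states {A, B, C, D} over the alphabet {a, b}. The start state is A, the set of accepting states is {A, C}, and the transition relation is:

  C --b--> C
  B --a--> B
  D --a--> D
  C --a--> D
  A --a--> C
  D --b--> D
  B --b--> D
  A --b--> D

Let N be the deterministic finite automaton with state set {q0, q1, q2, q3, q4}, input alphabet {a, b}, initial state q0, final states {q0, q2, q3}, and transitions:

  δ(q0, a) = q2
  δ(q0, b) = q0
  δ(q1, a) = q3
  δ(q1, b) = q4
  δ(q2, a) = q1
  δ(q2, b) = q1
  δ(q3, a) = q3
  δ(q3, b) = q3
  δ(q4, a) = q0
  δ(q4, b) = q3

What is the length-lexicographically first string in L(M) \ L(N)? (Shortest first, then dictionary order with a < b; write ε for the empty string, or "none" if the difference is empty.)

The string ab is accepted by M but not by N.
No shorter string lies in the difference, and ab is the lexicographically first length-2 string in L(M) \ L(N).

ab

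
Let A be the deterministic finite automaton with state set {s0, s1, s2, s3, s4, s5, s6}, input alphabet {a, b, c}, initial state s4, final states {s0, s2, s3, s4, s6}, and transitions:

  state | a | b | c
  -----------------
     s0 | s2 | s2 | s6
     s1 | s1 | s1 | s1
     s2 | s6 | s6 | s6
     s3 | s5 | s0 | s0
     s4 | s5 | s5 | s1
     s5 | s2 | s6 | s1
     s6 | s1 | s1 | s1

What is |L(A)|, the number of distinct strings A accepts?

The useful subgraph on states {s2, s4, s5, s6} is acyclic, so L(A) is finite; the longest accepting path visits 4 useful states, giving maximum string length 3.
Counting accepting paths from s4 by length: 1 of length 0, 4 of length 2, 6 of length 3. Total 11.

11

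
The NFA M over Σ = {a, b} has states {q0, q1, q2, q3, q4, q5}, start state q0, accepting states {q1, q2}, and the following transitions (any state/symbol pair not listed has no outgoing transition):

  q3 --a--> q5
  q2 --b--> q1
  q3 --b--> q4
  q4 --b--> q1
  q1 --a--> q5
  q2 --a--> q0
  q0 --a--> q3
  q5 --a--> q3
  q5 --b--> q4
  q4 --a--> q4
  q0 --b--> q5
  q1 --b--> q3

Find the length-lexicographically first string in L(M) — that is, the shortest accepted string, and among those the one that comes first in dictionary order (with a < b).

abb

A breadth-first search from q0 reaches an accepting state first via the path q0 → q3 → q4 → q1 on input abb.
No string of length < 3 is accepted (BFS exhausts all shorter strings without reaching an accepting state), and abb is the lexicographically least accepting string of length 3.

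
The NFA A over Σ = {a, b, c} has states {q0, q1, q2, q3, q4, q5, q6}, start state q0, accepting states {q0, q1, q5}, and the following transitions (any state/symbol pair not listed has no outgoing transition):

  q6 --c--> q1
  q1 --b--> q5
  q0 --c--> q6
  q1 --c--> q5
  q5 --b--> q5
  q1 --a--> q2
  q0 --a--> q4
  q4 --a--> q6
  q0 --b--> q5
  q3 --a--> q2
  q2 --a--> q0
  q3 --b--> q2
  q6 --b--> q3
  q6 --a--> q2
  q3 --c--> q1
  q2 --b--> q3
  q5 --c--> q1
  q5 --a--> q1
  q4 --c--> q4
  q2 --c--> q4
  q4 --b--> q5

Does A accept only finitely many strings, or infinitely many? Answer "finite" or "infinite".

State q4 is reachable from the start and can reach an accepting state, and it lies on the cycle q4 → q4.
Traversing that cycle any number of times yields accepted strings of unbounded length, so the language is infinite.

infinite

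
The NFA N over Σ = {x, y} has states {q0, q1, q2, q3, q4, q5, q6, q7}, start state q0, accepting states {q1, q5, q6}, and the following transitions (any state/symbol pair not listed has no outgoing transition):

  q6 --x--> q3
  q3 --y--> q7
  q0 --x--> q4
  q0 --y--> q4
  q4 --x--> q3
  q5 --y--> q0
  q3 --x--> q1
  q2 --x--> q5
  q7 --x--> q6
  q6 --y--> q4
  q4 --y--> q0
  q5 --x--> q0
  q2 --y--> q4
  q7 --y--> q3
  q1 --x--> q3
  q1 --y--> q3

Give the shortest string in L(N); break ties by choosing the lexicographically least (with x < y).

A breadth-first search from q0 reaches an accepting state first via the path q0 → q4 → q3 → q1 on input xxx.
No string of length < 3 is accepted (BFS exhausts all shorter strings without reaching an accepting state), and xxx is the lexicographically least accepting string of length 3.

xxx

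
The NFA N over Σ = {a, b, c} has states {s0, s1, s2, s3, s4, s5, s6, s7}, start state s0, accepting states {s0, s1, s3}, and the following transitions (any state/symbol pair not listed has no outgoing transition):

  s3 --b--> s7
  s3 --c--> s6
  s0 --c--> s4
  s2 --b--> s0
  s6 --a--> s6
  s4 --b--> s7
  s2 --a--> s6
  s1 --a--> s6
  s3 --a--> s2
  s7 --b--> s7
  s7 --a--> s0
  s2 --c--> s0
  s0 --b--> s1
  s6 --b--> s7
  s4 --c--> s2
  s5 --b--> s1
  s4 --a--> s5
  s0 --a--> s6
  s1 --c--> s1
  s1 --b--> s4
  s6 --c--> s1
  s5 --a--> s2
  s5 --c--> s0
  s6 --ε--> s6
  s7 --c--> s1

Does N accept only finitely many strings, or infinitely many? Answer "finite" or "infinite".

infinite

State s1 is reachable from the start and can reach an accepting state, and it lies on the cycle s1 → s1.
Traversing that cycle any number of times yields accepted strings of unbounded length, so the language is infinite.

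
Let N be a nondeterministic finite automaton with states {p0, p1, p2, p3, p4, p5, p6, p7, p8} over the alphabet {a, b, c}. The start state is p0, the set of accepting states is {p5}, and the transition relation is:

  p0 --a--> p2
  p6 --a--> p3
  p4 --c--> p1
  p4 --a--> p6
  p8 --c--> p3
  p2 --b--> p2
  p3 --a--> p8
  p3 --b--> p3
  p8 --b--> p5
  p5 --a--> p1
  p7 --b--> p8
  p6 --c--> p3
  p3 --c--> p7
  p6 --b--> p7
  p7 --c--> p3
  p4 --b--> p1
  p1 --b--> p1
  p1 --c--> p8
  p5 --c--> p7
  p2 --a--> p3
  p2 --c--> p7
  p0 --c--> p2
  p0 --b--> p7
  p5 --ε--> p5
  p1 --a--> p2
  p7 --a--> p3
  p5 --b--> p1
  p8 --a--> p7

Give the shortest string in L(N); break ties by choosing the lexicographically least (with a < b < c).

bbb

A breadth-first search from p0 reaches an accepting state first via the path p0 → p7 → p8 → p5 on input bbb.
No string of length < 3 is accepted (BFS exhausts all shorter strings without reaching an accepting state), and bbb is the lexicographically least accepting string of length 3.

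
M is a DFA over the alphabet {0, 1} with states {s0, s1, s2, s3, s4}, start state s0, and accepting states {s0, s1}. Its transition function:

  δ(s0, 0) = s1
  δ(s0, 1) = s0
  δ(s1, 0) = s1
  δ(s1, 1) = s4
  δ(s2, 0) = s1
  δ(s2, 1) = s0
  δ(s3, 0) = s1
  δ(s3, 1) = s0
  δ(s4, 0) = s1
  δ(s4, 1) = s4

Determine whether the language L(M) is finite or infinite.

State s0 is reachable from the start and can reach an accepting state, and it lies on the cycle s0 → s0.
Traversing that cycle any number of times yields accepted strings of unbounded length, so the language is infinite.

infinite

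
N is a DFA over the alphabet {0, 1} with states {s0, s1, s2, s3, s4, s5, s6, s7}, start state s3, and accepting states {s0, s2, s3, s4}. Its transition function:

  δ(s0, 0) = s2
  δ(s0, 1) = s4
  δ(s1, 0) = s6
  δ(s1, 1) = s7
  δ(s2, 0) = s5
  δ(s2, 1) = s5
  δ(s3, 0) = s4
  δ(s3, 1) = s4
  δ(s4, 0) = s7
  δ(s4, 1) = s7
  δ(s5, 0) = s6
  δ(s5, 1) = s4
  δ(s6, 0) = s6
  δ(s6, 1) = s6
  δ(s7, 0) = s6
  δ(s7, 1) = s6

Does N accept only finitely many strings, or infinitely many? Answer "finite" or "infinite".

finite

The useful states (reachable from s3 and able to reach an accepting state) are {s3, s4}.
Restricted to these states the transition graph has no cycle, so every accepting path has bounded length and L is finite.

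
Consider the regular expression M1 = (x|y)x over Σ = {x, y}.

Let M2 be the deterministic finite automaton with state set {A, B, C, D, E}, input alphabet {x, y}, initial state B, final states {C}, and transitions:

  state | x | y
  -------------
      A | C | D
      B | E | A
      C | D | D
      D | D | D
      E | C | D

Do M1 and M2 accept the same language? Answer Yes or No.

Converting the expression M1 to a DFA (subset construction, then merging equivalent states) gives the minimal DFA with states {r0, r1, r2, r3}, start state r0, accepting states {r2} and transitions r0: x→r1, y→r1; r1: x→r2, y→r3; r2: x→r3, y→r3; r3: x→r3, y→r3.
Exploring the product automaton M1 × M2 from the start pair (r0, B), following both machines on each input symbol, reaches 5 state pairs: (r0, B), (r1, E), (r1, A), (r2, C), (r3, D).
M1 accepts in {r2} and M2 accepts in {C}. In every reachable pair the two components are either both accepting — (r2, C) — or both non-accepting, so no string is accepted by exactly one of the machines: L(M1) \ L(M2) and L(M2) \ L(M1) are both empty.
Hence every string is accepted by M1 iff it is accepted by M2, and the two languages coincide.

Yes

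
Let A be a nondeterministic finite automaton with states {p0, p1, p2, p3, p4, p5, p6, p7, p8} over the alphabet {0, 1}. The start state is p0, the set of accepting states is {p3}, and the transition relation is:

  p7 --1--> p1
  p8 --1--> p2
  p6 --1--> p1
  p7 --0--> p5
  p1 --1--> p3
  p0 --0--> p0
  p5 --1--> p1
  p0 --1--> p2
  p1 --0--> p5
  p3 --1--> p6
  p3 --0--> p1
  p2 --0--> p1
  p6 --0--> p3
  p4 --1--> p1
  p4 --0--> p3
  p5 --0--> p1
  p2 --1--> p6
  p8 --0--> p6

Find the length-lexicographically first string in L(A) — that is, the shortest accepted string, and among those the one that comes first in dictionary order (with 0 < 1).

A breadth-first search from p0 reaches an accepting state first via the path p0 → p2 → p1 → p3 on input 101.
No string of length < 3 is accepted (BFS exhausts all shorter strings without reaching an accepting state), and 101 is the lexicographically least accepting string of length 3.

101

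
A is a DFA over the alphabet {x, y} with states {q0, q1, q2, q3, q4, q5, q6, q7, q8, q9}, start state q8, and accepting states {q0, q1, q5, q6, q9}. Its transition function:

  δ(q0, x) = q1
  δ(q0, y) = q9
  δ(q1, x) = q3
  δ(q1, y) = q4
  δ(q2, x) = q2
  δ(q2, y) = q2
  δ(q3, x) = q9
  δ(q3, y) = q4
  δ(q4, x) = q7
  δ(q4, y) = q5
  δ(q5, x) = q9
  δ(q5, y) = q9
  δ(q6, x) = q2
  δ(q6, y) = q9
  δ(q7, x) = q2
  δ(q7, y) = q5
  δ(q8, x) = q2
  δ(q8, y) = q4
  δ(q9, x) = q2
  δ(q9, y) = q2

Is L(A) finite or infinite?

The useful states (reachable from q8 and able to reach an accepting state) are {q4, q5, q7, q8, q9}.
Restricted to these states the transition graph has no cycle, so every accepting path has bounded length and L is finite.

finite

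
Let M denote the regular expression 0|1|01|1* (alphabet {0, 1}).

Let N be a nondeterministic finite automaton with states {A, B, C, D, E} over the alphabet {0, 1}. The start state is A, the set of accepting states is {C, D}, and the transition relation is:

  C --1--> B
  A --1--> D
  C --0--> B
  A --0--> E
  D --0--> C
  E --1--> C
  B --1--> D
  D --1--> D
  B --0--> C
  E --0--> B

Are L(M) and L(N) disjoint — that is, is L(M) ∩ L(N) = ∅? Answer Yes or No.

No

The string 1 is accepted by both M and N.
Hence L(M) ∩ L(N) ≠ ∅.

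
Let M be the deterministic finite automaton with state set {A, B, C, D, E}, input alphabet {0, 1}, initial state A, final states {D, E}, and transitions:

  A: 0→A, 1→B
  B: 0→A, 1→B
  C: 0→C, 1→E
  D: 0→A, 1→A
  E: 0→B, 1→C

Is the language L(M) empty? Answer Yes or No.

The states reachable from the start state are {A, B}.
None of the accepting states {D, E} is reachable, so no string is accepted and L(M) = ∅.

Yes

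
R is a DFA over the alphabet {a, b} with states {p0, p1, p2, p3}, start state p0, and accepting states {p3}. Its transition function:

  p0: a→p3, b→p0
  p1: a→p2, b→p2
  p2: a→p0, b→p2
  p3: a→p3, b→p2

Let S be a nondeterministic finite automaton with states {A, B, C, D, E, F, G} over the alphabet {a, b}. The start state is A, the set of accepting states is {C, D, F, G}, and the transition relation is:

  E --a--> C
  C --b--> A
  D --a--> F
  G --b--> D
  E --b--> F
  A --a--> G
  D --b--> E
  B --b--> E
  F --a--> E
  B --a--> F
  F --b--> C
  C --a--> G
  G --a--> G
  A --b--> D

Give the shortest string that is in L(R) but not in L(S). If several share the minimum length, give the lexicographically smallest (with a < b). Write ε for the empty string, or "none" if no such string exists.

baa

The string baa is accepted by R but not by S.
No shorter string lies in the difference, and baa is the lexicographically first length-3 string in L(R) \ L(S).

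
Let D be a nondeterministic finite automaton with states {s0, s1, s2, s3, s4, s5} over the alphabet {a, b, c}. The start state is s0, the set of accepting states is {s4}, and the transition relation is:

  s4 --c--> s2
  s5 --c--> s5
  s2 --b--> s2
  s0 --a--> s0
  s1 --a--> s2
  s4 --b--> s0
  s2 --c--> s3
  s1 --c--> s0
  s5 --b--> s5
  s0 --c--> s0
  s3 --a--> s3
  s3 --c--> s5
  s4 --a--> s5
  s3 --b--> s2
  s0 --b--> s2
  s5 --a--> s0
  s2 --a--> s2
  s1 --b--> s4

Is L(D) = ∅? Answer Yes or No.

The states reachable from the start state are {s0, s2, s3, s5}.
None of the accepting states {s4} is reachable, so no string is accepted and L(D) = ∅.

Yes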